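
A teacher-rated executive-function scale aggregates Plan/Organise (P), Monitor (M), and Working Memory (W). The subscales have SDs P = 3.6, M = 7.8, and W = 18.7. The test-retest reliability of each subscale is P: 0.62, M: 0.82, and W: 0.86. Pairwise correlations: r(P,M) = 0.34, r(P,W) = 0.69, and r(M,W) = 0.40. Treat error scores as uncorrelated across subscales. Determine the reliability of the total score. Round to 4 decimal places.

Var(P+M+W) = 3.6² + 7.8² + 18.7² + 2·[3.6·7.8·0.34 + 3.6·18.7·0.69 + 7.8·18.7·0.40] = 423.49 + 228.684 = 652.174.
Under uncorrelated errors the observed covariances equal the true-score covariances, so only the own-variance terms attenuate.
True-score variance = [3.6²·0.62 + 7.8²·0.82 + 18.7²·0.86] + 228.684 = 358.657 + 228.684 = 587.341.
Reliability = 587.341 / 652.174 = 0.9006.

0.9006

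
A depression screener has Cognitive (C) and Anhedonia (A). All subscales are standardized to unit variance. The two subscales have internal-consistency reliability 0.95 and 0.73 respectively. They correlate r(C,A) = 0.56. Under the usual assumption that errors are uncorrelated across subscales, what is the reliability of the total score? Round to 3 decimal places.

0.897

Var(C+A) = 2 + 2·[0.56] = 2 + 1.12 = 3.12.
Under uncorrelated errors the observed covariances equal the true-score covariances, so only the own-variance terms attenuate.
True-score variance = [0.95 + 0.73] + 1.12 = 1.68 + 1.12 = 2.8.
Reliability = 2.8 / 3.12 = 0.897.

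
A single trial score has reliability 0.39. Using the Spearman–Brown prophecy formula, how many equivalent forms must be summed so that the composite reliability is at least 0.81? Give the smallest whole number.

k ≥ ρ*(1−ρ₁)/(ρ₁(1−ρ*)) = 0.81·0.61 / (0.39·0.19) = 6.668.
Smallest integer k = 7.

7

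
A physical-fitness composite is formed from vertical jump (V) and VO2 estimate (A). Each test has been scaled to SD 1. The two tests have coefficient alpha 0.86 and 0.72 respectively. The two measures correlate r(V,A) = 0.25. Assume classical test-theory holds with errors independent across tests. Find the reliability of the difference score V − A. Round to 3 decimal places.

Var(V−A) = 1 + 1 − 2·0.25 = 2 − 0.5 = 1.5.
Because errors are independent across components, Cov(Tᵢ,Tⱼ) = Cov(Xᵢ,Xⱼ); the off-diagonal part of the true-score variance is the same as above.
True-score variance = [0.86 + 0.72] − 0.5 = 1.58 − 0.5 = 1.08.
Reliability = 1.08 / 1.5 = 0.720.

0.720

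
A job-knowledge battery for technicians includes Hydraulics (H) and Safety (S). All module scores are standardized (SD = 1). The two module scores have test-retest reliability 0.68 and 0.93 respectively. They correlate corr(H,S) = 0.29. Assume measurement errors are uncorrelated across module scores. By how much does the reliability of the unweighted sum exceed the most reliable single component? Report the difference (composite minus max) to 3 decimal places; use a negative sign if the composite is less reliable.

-0.081

Var(sum) = 2 + 0.58 = 2.58; true-score variance = 1.61 + 0.58 = 2.19; composite reliability = 0.8488.
Max component reliability = 0.9300.
Difference = 0.8488 − 0.9300 = -0.081.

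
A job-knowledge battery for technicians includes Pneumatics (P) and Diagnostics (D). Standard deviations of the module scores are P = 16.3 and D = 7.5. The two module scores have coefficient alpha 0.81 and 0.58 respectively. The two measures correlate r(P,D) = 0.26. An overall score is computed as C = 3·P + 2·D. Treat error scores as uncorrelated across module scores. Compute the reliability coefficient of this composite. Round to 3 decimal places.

0.817

Var(C) = 3²·16.3² + 2²·7.5² + 2·[6·16.3·7.5·0.26] = 2616.21 + 381.42 = 2997.63.
Under uncorrelated errors the observed covariances equal the true-score covariances, so only the own-variance terms attenuate.
True-score variance = [3²·16.3²·0.81 + 2²·7.5²·0.58] + 381.42 = 2067.38 + 381.42 = 2448.8.
Reliability = 2448.8 / 2997.63 = 0.817.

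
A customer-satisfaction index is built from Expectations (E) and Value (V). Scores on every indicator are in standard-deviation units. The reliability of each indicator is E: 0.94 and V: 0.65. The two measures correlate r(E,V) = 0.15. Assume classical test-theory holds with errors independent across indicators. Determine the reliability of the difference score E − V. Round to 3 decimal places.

0.759

Var(E−V) = 1 + 1 − 2·0.15 = 2 − 0.3 = 1.7.
With uncorrelated errors the cross-covariances are all true-score covariance, so they carry over unchanged; only the diagonal terms shrink to ρᵢσᵢ².
True-score variance = [0.94 + 0.65] − 0.3 = 1.59 − 0.3 = 1.29.
Reliability = 1.29 / 1.7 = 0.759.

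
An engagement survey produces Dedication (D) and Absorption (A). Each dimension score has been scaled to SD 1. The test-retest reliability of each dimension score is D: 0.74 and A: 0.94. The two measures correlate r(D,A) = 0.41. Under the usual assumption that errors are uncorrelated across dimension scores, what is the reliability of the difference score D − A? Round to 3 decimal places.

0.729

Var(D−A) = 1 + 1 − 2·0.41 = 2 − 0.82 = 1.18.
With uncorrelated errors the cross-covariances are all true-score covariance, so they carry over unchanged; only the diagonal terms shrink to ρᵢσᵢ².
True-score variance = [0.74 + 0.94] − 0.82 = 1.68 − 0.82 = 0.86.
Reliability = 0.86 / 1.18 = 0.729.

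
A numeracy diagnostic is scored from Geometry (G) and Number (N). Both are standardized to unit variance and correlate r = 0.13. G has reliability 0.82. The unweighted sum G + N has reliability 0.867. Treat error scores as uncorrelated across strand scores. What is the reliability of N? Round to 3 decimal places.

0.879

Var(G+N) = 2 + 2·0.13 = 2.260.
True-score variance = ρ_G + ρ_N + 2·0.13, so 0.867 = (0.82 + ρ_N + 0.26) / 2.260.
ρ_N = 0.867·2.260 − 0.82 − 0.26 = 0.879.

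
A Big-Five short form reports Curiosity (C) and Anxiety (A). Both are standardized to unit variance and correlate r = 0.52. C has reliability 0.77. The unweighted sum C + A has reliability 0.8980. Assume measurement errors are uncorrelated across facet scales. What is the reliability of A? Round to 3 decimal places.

0.920

Var(C+A) = 2 + 2·0.52 = 3.040.
True-score variance = ρ_C + ρ_A + 2·0.52, so 0.8980 = (0.77 + ρ_A + 1.04) / 3.040.
ρ_A = 0.8980·3.040 − 0.77 − 1.04 = 0.920.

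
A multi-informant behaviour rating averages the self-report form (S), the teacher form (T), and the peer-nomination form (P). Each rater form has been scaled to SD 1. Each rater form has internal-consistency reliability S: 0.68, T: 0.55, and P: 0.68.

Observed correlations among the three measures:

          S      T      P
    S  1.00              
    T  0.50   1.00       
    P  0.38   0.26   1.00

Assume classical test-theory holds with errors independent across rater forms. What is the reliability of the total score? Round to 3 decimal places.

0.794

Var(S+T+P) = 3 + 2·[0.50 + 0.38 + 0.26] = 3 + 2.28 = 5.28.
Because errors are independent across components, Cov(Tᵢ,Tⱼ) = Cov(Xᵢ,Xⱼ); the off-diagonal part of the true-score variance is the same as above.
True-score variance = [0.68 + 0.55 + 0.68] + 2.28 = 1.91 + 2.28 = 4.19.
Reliability = 4.19 / 5.28 = 0.794.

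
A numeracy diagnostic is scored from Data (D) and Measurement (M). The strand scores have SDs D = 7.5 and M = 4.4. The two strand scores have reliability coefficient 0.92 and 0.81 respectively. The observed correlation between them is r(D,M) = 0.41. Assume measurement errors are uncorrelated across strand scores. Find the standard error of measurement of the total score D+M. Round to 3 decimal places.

2.860

Var(total) = 75.61 + 27.06 = 102.67.
True-score variance = 67.4316 + 27.06 = 94.4916, so reliability = 0.9203.
Error variance = 102.67 − 94.4916 = 8.1784; SEM = √8.1784 = 2.860.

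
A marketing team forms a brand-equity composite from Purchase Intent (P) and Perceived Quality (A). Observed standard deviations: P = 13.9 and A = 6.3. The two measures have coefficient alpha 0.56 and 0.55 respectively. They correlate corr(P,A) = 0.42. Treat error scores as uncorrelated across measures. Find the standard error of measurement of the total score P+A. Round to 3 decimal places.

Var(total) = 232.9 + 73.5588 = 306.459.
True-score variance = 130.027 + 73.5588 = 203.586, so reliability = 0.6643.
Error variance = 306.459 − 203.586 = 102.873; SEM = √102.873 = 10.143.

10.143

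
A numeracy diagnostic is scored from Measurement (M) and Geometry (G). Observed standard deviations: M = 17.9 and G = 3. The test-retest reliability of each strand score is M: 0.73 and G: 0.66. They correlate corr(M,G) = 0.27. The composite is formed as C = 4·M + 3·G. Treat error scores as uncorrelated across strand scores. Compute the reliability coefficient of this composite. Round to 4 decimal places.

0.7459

Var(C) = 4²·17.9² + 3²·3² + 2·[12·17.9·3·0.27] = 5207.56 + 347.976 = 5555.54.
With uncorrelated errors the cross-covariances are all true-score covariance, so they carry over unchanged; only the diagonal terms shrink to ρᵢσᵢ².
True-score variance = [4²·17.9²·0.73 + 3²·3²·0.66] + 347.976 = 3795.85 + 347.976 = 4143.82.
Reliability = 4143.82 / 5555.54 = 0.7459.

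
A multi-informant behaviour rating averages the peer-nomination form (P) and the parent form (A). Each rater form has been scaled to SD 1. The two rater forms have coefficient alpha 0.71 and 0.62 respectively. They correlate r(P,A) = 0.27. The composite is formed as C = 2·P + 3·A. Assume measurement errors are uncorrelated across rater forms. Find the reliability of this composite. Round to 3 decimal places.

Var(C) = 2² + 3² + 2·[6·0.27] = 13 + 3.24 = 16.24.
Under uncorrelated errors the observed covariances equal the true-score covariances, so only the own-variance terms attenuate.
True-score variance = [2²·0.71 + 3²·0.62] + 3.24 = 8.42 + 3.24 = 11.66.
Reliability = 11.66 / 16.24 = 0.718.

0.718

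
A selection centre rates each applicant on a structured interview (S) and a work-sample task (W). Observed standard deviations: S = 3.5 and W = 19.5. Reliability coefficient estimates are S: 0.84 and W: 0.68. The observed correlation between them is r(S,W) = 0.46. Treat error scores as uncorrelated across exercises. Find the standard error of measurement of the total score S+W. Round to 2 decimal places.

11.12

Var(total) = 392.5 + 62.79 = 455.29.
True-score variance = 268.86 + 62.79 = 331.65, so reliability = 0.7284.
Error variance = 455.29 − 331.65 = 123.64; SEM = √123.64 = 11.12.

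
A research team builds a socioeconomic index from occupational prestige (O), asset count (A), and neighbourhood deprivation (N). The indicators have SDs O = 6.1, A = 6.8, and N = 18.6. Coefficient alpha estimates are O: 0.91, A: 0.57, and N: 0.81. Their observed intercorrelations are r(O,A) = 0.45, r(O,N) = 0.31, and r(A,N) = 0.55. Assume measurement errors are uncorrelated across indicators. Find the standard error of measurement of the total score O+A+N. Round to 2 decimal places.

Var(total) = 429.41 + 246.805 = 676.215.
True-score variance = 340.446 + 246.805 = 587.251, so reliability = 0.8684.
Error variance = 676.215 − 587.251 = 88.9645; SEM = √88.9645 = 9.43.

9.43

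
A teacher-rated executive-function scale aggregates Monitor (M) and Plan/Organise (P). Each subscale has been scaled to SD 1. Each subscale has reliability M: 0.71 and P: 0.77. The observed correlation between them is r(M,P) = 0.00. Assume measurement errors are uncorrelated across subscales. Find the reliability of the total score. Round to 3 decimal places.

0.740

Var(M+P) = 2 + 2·[0.00] = 2 + 0 = 2.
Because errors are independent across components, Cov(Tᵢ,Tⱼ) = Cov(Xᵢ,Xⱼ); the off-diagonal part of the true-score variance is the same as above.
True-score variance = [0.71 + 0.77] + 0 = 1.48 + 0 = 1.48.
Reliability = 1.48 / 2 = 0.740.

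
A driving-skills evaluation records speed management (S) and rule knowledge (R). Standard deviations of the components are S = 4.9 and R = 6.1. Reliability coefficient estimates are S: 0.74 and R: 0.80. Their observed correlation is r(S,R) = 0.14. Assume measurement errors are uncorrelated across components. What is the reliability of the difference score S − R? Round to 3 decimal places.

0.741

Var(S−R) = 4.9² + 6.1² − 2·4.9·6.1·0.14 = 61.22 − 8.3692 = 52.8508.
Because errors are independent across components, Cov(Tᵢ,Tⱼ) = Cov(Xᵢ,Xⱼ); the off-diagonal part of the true-score variance is the same as above.
True-score variance = [4.9²·0.74 + 6.1²·0.80] − 8.3692 = 47.5354 − 8.3692 = 39.1662.
Reliability = 39.1662 / 52.8508 = 0.741.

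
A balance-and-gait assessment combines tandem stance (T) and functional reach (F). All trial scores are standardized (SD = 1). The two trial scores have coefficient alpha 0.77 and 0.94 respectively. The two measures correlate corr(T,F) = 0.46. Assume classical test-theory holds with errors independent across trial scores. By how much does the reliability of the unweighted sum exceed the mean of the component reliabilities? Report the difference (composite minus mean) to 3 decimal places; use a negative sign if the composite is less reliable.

0.046

Var(sum) = 2 + 0.92 = 2.92; true-score variance = 1.71 + 0.92 = 2.63; composite reliability = 0.9007.
Mean component reliability = 0.8550.
Difference = 0.9007 − 0.8550 = 0.046.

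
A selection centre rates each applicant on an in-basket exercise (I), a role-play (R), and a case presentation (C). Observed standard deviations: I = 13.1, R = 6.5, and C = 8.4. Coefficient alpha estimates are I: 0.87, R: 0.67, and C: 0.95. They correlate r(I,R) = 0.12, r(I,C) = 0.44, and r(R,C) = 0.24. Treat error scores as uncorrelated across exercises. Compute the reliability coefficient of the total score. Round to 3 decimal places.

0.907

Var(I+R+C) = 13.1² + 6.5² + 8.4² + 2·[13.1·6.5·0.12 + 13.1·8.4·0.44 + 6.5·8.4·0.24] = 284.42 + 143.479 = 427.899.
With uncorrelated errors the cross-covariances are all true-score covariance, so they carry over unchanged; only the diagonal terms shrink to ρᵢσᵢ².
True-score variance = [13.1²·0.87 + 6.5²·0.67 + 8.4²·0.95] + 143.479 = 244.64 + 143.479 = 388.119.
Reliability = 388.119 / 427.899 = 0.907.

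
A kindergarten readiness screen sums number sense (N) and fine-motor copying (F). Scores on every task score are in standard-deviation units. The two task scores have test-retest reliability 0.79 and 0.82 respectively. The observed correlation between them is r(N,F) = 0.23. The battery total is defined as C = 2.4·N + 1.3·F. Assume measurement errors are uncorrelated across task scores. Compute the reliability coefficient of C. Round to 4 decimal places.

0.8296

Var(C) = 2.4² + 1.3² + 2·[3.12·0.23] = 7.45 + 1.4352 = 8.8852.
Under uncorrelated errors the observed covariances equal the true-score covariances, so only the own-variance terms attenuate.
True-score variance = [2.4²·0.79 + 1.3²·0.82] + 1.4352 = 5.9362 + 1.4352 = 7.3714.
Reliability = 7.3714 / 8.8852 = 0.8296.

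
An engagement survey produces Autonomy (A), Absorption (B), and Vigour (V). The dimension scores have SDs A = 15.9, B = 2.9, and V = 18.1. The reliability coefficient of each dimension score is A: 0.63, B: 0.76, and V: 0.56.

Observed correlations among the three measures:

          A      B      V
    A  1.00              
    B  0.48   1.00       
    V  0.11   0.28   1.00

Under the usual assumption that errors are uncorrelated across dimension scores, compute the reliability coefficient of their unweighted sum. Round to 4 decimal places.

0.6697

Var(A+B+V) = 15.9² + 2.9² + 18.1² + 2·[15.9·2.9·0.48 + 15.9·18.1·0.11 + 2.9·18.1·0.28] = 588.83 + 136.974 = 725.804.
Because errors are independent across components, Cov(Tᵢ,Tⱼ) = Cov(Xᵢ,Xⱼ); the off-diagonal part of the true-score variance is the same as above.
True-score variance = [15.9²·0.63 + 2.9²·0.76 + 18.1²·0.56] + 136.974 = 349.124 + 136.974 = 486.097.
Reliability = 486.097 / 725.804 = 0.6697.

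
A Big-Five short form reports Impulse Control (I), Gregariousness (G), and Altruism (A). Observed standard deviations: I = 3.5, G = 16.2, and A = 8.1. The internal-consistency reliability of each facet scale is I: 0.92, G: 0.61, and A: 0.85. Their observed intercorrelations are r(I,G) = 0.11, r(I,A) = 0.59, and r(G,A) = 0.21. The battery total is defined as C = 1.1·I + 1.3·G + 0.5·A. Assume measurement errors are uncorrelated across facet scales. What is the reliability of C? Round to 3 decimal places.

0.677

Var(C) = 1.1²·3.5² + 1.3²·16.2² + 0.5²·8.1² + 2·[1.43·3.5·16.2·0.11 + 0.55·3.5·8.1·0.59 + 0.65·16.2·8.1·0.21] = 474.749 + 72.06 = 546.809.
Under uncorrelated errors the observed covariances equal the true-score covariances, so only the own-variance terms attenuate.
True-score variance = [1.1²·3.5²·0.92 + 1.3²·16.2²·0.61 + 0.5²·8.1²·0.85] + 72.06 = 298.128 + 72.06 = 370.188.
Reliability = 370.188 / 546.809 = 0.677.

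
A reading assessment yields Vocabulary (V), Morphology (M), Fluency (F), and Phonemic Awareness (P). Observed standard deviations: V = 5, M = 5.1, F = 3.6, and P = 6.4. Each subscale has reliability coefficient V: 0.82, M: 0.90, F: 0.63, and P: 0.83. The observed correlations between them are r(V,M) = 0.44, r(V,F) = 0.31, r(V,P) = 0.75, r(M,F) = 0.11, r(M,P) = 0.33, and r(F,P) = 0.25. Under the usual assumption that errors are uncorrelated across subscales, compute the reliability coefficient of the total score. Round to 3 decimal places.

0.916

Var(V+M+F+P) = 5² + 5.1² + 3.6² + 6.4² + 2·[5·5.1·0.44 + 5·3.6·0.31 + 5·6.4·0.75 + 5.1·3.6·0.11 + 5.1·6.4·0.33 + 3.6·6.4·0.25] = 104.93 + 118.702 = 223.632.
With uncorrelated errors the cross-covariances are all true-score covariance, so they carry over unchanged; only the diagonal terms shrink to ρᵢσᵢ².
True-score variance = [5²·0.82 + 5.1²·0.90 + 3.6²·0.63 + 6.4²·0.83] + 118.702 = 86.0706 + 118.702 = 204.772.
Reliability = 204.772 / 223.632 = 0.916.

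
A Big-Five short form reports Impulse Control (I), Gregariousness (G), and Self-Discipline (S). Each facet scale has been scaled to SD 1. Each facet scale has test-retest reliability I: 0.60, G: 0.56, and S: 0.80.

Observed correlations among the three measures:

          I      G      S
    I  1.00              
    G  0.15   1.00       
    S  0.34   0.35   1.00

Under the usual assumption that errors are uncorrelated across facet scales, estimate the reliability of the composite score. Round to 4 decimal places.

0.7778

Var(I+G+S) = 3 + 2·[0.15 + 0.34 + 0.35] = 3 + 1.68 = 4.68.
Because errors are independent across components, Cov(Tᵢ,Tⱼ) = Cov(Xᵢ,Xⱼ); the off-diagonal part of the true-score variance is the same as above.
True-score variance = [0.60 + 0.56 + 0.80] + 1.68 = 1.96 + 1.68 = 3.64.
Reliability = 3.64 / 4.68 = 0.7778.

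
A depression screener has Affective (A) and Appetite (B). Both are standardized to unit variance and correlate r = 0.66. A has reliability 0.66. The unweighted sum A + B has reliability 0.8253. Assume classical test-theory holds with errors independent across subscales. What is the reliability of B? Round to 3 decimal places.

0.760

Var(A+B) = 2 + 2·0.66 = 3.320.
True-score variance = ρ_A + ρ_B + 2·0.66, so 0.8253 = (0.66 + ρ_B + 1.32) / 3.320.
ρ_B = 0.8253·3.320 − 0.66 − 1.32 = 0.760.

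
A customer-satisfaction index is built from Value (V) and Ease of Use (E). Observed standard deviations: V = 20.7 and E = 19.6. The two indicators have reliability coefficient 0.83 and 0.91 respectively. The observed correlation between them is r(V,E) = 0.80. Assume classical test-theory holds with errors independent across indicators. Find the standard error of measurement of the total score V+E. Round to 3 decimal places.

10.364

Var(total) = 812.65 + 649.152 = 1461.8.
True-score variance = 705.232 + 649.152 = 1354.38, so reliability = 0.9265.
Error variance = 1461.8 − 1354.38 = 107.418; SEM = √107.418 = 10.364.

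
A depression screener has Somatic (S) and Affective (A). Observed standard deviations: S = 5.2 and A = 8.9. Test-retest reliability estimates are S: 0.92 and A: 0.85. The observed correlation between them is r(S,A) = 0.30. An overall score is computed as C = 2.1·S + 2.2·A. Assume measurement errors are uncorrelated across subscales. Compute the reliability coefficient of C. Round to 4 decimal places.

Var(C) = 2.1²·5.2² + 2.2²·8.9² + 2·[4.62·5.2·8.9·0.30] = 502.623 + 128.288 = 630.911.
Under uncorrelated errors the observed covariances equal the true-score covariances, so only the own-variance terms attenuate.
True-score variance = [2.1²·5.2²·0.92 + 2.2²·8.9²·0.85] + 128.288 = 435.577 + 128.288 = 563.865.
Reliability = 563.865 / 630.911 = 0.8937.

0.8937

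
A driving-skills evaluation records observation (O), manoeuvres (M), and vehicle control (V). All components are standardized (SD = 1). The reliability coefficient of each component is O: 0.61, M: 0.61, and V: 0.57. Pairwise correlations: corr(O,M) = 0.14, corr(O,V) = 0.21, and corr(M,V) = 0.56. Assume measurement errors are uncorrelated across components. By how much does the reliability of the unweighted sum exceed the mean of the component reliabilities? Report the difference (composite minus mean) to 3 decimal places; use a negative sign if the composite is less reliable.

0.152

Var(sum) = 3 + 1.82 = 4.82; true-score variance = 1.79 + 1.82 = 3.61; composite reliability = 0.7490.
Mean component reliability = 0.5967.
Difference = 0.7490 − 0.5967 = 0.152.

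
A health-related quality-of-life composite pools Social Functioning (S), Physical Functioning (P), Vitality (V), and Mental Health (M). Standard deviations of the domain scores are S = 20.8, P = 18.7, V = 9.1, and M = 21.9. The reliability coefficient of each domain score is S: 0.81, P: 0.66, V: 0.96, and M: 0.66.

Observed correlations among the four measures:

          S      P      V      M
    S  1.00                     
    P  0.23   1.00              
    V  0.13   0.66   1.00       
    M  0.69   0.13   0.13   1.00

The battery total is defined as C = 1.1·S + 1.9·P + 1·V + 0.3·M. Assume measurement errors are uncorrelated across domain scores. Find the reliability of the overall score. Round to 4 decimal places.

0.8208

Var(C) = 1.1²·20.8² + 1.9²·18.7² + 9.1² + 0.3²·21.9² + 2·[2.09·20.8·18.7·0.23 + 1.1·20.8·9.1·0.13 + 0.33·20.8·21.9·0.69 + 1.9·18.7·9.1·0.66 + 0.57·18.7·21.9·0.13 + 0.3·9.1·21.9·0.13] = 1911.85 + 1138.55 = 3050.4.
With uncorrelated errors the cross-covariances are all true-score covariance, so they carry over unchanged; only the diagonal terms shrink to ρᵢσᵢ².
True-score variance = [1.1²·20.8²·0.81 + 1.9²·18.7²·0.66 + 9.1²·0.96 + 0.3²·21.9²·0.66] + 1138.55 = 1365.19 + 1138.55 = 2503.74.
Reliability = 2503.74 / 3050.4 = 0.8208.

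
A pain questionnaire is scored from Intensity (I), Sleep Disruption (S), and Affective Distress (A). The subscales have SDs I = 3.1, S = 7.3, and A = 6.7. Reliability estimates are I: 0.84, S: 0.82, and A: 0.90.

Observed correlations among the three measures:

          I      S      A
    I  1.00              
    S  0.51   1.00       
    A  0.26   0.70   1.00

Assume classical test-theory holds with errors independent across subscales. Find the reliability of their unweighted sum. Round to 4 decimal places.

0.9257

Var(I+S+A) = 3.1² + 7.3² + 6.7² + 2·[3.1·7.3·0.51 + 3.1·6.7·0.26 + 7.3·6.7·0.70] = 107.79 + 102.357 = 210.147.
Because errors are independent across components, Cov(Tᵢ,Tⱼ) = Cov(Xᵢ,Xⱼ); the off-diagonal part of the true-score variance is the same as above.
True-score variance = [3.1²·0.84 + 7.3²·0.82 + 6.7²·0.90] + 102.357 = 92.1712 + 102.357 = 194.528.
Reliability = 194.528 / 210.147 = 0.9257.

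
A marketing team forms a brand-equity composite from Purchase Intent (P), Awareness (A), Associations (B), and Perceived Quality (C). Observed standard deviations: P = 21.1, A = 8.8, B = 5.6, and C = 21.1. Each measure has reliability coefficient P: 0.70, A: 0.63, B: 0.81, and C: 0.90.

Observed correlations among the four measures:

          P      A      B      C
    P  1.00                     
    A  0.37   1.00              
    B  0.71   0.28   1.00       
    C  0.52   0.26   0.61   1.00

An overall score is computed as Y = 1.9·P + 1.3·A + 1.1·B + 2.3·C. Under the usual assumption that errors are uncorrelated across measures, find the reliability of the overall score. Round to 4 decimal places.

0.8974

Var(Y) = 1.9²·21.1² + 1.3²·8.8² + 1.1²·5.6² + 2.3²·21.1² + 2·[2.47·21.1·8.8·0.37 + 2.09·21.1·5.6·0.71 + 4.37·21.1·21.1·0.52 + 1.43·8.8·5.6·0.28 + 2.99·8.8·21.1·0.26 + 2.53·5.6·21.1·0.61] = 4131.19 + 3406.32 = 7537.51.
Under uncorrelated errors the observed covariances equal the true-score covariances, so only the own-variance terms attenuate.
True-score variance = [1.9²·21.1²·0.70 + 1.3²·8.8²·0.63 + 1.1²·5.6²·0.81 + 2.3²·21.1²·0.90] + 3406.32 = 3357.88 + 3406.32 = 6764.2.
Reliability = 6764.2 / 7537.51 = 0.8974.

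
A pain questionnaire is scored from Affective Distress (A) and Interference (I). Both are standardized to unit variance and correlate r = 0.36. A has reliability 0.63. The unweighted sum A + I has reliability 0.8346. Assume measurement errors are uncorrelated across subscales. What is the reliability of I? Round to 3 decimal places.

Var(A+I) = 2 + 2·0.36 = 2.720.
True-score variance = ρ_A + ρ_I + 2·0.36, so 0.8346 = (0.63 + ρ_I + 0.72) / 2.720.
ρ_I = 0.8346·2.720 − 0.63 − 0.72 = 0.920.

0.920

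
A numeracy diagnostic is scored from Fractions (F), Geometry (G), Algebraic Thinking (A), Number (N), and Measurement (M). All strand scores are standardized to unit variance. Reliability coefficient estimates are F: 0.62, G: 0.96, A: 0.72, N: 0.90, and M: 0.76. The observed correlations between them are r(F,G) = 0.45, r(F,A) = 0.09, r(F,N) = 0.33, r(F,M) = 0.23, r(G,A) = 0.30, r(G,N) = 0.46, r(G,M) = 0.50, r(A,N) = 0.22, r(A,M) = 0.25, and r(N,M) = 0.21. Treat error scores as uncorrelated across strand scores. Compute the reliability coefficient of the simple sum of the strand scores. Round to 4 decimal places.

0.9061

Var(F+G+A+N+M) = 5 + 2·[0.45 + 0.09 + 0.33 + 0.23 + 0.30 + 0.46 + 0.50 + 0.22 + 0.25 + 0.21] = 5 + 6.08 = 11.08.
Because errors are independent across components, Cov(Tᵢ,Tⱼ) = Cov(Xᵢ,Xⱼ); the off-diagonal part of the true-score variance is the same as above.
True-score variance = [0.62 + 0.96 + 0.72 + 0.90 + 0.76] + 6.08 = 3.96 + 6.08 = 10.04.
Reliability = 10.04 / 11.08 = 0.9061.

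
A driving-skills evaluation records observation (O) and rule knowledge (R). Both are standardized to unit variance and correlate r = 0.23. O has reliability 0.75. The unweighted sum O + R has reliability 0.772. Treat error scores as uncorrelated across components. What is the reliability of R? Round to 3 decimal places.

0.689

Var(O+R) = 2 + 2·0.23 = 2.460.
True-score variance = ρ_O + ρ_R + 2·0.23, so 0.772 = (0.75 + ρ_R + 0.46) / 2.460.
ρ_R = 0.772·2.460 − 0.75 − 0.46 = 0.689.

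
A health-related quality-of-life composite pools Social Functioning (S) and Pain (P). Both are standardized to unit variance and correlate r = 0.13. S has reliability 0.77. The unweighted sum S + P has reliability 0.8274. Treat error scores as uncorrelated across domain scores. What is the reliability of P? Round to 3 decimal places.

Var(S+P) = 2 + 2·0.13 = 2.260.
True-score variance = ρ_S + ρ_P + 2·0.13, so 0.8274 = (0.77 + ρ_P + 0.26) / 2.260.
ρ_P = 0.8274·2.260 − 0.77 − 0.26 = 0.840.

0.840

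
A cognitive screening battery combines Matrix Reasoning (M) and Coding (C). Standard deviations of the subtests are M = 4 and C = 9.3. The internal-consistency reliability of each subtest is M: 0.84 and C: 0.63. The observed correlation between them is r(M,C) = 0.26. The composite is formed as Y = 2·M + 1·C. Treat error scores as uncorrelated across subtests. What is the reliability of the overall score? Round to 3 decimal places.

0.777

Var(Y) = 2²·4² + 9.3² + 2·[2·4·9.3·0.26] = 150.49 + 38.688 = 189.178.
With uncorrelated errors the cross-covariances are all true-score covariance, so they carry over unchanged; only the diagonal terms shrink to ρᵢσᵢ².
True-score variance = [2²·4²·0.84 + 9.3²·0.63] + 38.688 = 108.249 + 38.688 = 146.937.
Reliability = 146.937 / 189.178 = 0.777.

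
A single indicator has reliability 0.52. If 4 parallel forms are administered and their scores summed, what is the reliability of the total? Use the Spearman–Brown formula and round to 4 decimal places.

0.8125

ρ_k = kρ / (1 + (k−1)ρ) = 4·0.52 / (1 + 3·0.52) = 2.080 / 2.560 = 0.8125.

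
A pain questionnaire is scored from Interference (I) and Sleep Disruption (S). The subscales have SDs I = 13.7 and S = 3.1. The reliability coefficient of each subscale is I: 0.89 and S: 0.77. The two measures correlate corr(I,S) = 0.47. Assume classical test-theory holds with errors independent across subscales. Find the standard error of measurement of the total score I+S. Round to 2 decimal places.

Var(total) = 197.3 + 39.9218 = 237.222.
True-score variance = 174.444 + 39.9218 = 214.366, so reliability = 0.9037.
Error variance = 237.222 − 214.366 = 22.8562; SEM = √22.8562 = 4.78.

4.78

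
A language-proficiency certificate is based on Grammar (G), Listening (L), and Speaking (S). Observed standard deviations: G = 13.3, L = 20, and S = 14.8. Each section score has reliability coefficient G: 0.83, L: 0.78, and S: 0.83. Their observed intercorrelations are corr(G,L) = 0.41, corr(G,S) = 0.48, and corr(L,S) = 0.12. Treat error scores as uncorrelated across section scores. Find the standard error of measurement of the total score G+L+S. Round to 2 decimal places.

12.46

Var(total) = 795.93 + 478.126 = 1274.06.
True-score variance = 640.622 + 478.126 = 1118.75, so reliability = 0.8781.
Error variance = 1274.06 − 1118.75 = 155.308; SEM = √155.308 = 12.46.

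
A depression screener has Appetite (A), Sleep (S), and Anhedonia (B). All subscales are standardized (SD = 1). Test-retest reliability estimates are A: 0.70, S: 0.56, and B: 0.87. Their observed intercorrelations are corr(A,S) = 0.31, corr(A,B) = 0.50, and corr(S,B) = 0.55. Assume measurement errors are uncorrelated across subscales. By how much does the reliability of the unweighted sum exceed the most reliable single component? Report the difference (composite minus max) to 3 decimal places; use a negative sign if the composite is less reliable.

Var(sum) = 3 + 2.72 = 5.72; true-score variance = 2.13 + 2.72 = 4.85; composite reliability = 0.8479.
Max component reliability = 0.8700.
Difference = 0.8479 − 0.8700 = -0.022.

-0.022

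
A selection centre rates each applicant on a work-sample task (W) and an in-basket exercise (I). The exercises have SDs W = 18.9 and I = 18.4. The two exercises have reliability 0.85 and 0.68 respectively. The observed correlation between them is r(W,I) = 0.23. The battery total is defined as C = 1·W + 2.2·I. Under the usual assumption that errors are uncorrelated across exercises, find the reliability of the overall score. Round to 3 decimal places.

Var(C) = 18.9² + 2.2²·18.4² + 2·[2.2·18.9·18.4·0.23] = 1995.84 + 351.933 = 2347.77.
With uncorrelated errors the cross-covariances are all true-score covariance, so they carry over unchanged; only the diagonal terms shrink to ρᵢσᵢ².
True-score variance = [18.9²·0.85 + 2.2²·18.4²·0.68] + 351.933 = 1417.9 + 351.933 = 1769.83.
Reliability = 1769.83 / 2347.77 = 0.754.

0.754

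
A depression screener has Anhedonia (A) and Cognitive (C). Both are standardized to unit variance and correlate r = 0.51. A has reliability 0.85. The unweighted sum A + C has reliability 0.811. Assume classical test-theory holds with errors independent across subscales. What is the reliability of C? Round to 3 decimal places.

Var(A+C) = 2 + 2·0.51 = 3.020.
True-score variance = ρ_A + ρ_C + 2·0.51, so 0.811 = (0.85 + ρ_C + 1.02) / 3.020.
ρ_C = 0.811·3.020 − 0.85 − 1.02 = 0.579.

0.579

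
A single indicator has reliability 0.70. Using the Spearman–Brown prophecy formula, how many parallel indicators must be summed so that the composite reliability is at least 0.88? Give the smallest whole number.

4

k ≥ ρ*(1−ρ₁)/(ρ₁(1−ρ*)) = 0.88·0.30 / (0.70·0.12) = 3.143.
Smallest integer k = 4.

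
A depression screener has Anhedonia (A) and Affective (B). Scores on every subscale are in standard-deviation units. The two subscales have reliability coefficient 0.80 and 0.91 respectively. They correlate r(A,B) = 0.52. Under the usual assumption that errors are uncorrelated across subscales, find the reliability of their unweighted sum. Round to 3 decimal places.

0.905

Var(A+B) = 2 + 2·[0.52] = 2 + 1.04 = 3.04.
With uncorrelated errors the cross-covariances are all true-score covariance, so they carry over unchanged; only the diagonal terms shrink to ρᵢσᵢ².
True-score variance = [0.80 + 0.91] + 1.04 = 1.71 + 1.04 = 2.75.
Reliability = 2.75 / 3.04 = 0.905.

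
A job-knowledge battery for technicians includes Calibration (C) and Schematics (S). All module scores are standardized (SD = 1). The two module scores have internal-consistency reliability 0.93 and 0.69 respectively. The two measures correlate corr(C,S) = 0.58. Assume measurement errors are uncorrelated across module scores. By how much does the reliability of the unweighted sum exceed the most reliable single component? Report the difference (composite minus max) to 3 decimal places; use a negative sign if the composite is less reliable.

Var(sum) = 2 + 1.16 = 3.16; true-score variance = 1.62 + 1.16 = 2.78; composite reliability = 0.8797.
Max component reliability = 0.9300.
Difference = 0.8797 − 0.9300 = -0.050.

-0.050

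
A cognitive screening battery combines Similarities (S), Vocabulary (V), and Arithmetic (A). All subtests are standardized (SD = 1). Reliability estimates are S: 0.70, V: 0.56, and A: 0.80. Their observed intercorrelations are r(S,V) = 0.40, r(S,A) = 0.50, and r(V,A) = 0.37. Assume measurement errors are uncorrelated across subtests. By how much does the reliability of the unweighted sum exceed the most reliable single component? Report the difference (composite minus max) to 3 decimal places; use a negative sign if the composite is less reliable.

0.030

Var(sum) = 3 + 2.54 = 5.54; true-score variance = 2.06 + 2.54 = 4.6; composite reliability = 0.8303.
Max component reliability = 0.8000.
Difference = 0.8303 − 0.8000 = 0.030.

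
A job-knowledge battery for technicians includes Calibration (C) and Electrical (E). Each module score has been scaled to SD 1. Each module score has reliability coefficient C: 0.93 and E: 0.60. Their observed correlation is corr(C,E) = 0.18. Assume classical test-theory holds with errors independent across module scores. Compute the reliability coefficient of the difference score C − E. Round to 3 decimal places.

0.713

Var(C−E) = 1 + 1 − 2·0.18 = 2 − 0.36 = 1.64.
With uncorrelated errors the cross-covariances are all true-score covariance, so they carry over unchanged; only the diagonal terms shrink to ρᵢσᵢ².
True-score variance = [0.93 + 0.60] − 0.36 = 1.53 − 0.36 = 1.17.
Reliability = 1.17 / 1.64 = 0.713.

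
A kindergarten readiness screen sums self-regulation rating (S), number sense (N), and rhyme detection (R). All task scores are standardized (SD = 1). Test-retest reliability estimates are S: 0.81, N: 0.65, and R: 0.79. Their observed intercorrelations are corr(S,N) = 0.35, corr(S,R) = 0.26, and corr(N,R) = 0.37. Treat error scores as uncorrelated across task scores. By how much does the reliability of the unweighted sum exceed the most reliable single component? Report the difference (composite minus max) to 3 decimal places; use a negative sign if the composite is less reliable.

0.039

Var(sum) = 3 + 1.96 = 4.96; true-score variance = 2.25 + 1.96 = 4.21; composite reliability = 0.8488.
Max component reliability = 0.8100.
Difference = 0.8488 − 0.8100 = 0.039.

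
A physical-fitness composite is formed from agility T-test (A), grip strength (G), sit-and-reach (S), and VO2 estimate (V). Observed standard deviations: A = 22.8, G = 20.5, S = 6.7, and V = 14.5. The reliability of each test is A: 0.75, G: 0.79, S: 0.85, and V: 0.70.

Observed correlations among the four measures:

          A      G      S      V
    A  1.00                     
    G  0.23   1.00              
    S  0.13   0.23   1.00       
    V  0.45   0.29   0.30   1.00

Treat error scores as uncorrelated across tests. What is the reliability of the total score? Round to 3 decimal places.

Var(A+G+S+V) = 22.8² + 20.5² + 6.7² + 14.5² + 2·[22.8·20.5·0.23 + 22.8·6.7·0.13 + 22.8·14.5·0.45 + 20.5·6.7·0.23 + 20.5·14.5·0.29 + 6.7·14.5·0.30] = 1195.23 + 846.138 = 2041.37.
Under uncorrelated errors the observed covariances equal the true-score covariances, so only the own-variance terms attenuate.
True-score variance = [22.8²·0.75 + 20.5²·0.79 + 6.7²·0.85 + 14.5²·0.70] + 846.138 = 907.209 + 846.138 = 1753.35.
Reliability = 1753.35 / 2041.37 = 0.859.

0.859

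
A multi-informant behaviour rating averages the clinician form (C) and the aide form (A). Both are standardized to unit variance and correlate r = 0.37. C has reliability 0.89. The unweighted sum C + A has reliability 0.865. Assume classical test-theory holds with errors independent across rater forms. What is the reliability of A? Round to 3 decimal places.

Var(C+A) = 2 + 2·0.37 = 2.740.
True-score variance = ρ_C + ρ_A + 2·0.37, so 0.865 = (0.89 + ρ_A + 0.74) / 2.740.
ρ_A = 0.865·2.740 − 0.89 − 0.74 = 0.740.

0.740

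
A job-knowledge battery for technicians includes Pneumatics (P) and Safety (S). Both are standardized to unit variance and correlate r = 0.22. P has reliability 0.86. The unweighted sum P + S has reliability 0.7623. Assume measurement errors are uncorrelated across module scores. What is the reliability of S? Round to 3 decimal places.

Var(P+S) = 2 + 2·0.22 = 2.440.
True-score variance = ρ_P + ρ_S + 2·0.22, so 0.7623 = (0.86 + ρ_S + 0.44) / 2.440.
ρ_S = 0.7623·2.440 − 0.86 − 0.44 = 0.560.

0.560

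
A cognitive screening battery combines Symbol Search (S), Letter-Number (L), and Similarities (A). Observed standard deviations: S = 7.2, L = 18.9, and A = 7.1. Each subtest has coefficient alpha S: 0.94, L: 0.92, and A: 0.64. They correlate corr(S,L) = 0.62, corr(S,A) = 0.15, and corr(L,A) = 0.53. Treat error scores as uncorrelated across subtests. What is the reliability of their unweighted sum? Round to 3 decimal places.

Var(S+L+A) = 7.2² + 18.9² + 7.1² + 2·[7.2·18.9·0.62 + 7.2·7.1·0.15 + 18.9·7.1·0.53] = 459.46 + 326.317 = 785.777.
Under uncorrelated errors the observed covariances equal the true-score covariances, so only the own-variance terms attenuate.
True-score variance = [7.2²·0.94 + 18.9²·0.92 + 7.1²·0.64] + 326.317 = 409.625 + 326.317 = 735.942.
Reliability = 735.942 / 785.777 = 0.937.

0.937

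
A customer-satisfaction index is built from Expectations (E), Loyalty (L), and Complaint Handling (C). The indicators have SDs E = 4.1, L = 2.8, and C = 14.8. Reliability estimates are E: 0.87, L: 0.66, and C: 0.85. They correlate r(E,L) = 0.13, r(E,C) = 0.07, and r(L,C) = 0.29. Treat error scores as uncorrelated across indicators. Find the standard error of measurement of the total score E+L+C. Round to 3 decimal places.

Var(total) = 243.69 + 35.5152 = 279.205.
True-score variance = 205.983 + 35.5152 = 241.498, so reliability = 0.8649.
Error variance = 279.205 − 241.498 = 37.7069; SEM = √37.7069 = 6.141.

6.141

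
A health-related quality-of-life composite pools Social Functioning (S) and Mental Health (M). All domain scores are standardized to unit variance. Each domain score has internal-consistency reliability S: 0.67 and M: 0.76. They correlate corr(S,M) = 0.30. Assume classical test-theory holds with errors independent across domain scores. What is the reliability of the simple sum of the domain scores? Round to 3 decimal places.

Var(S+M) = 2 + 2·[0.30] = 2 + 0.6 = 2.6.
Under uncorrelated errors the observed covariances equal the true-score covariances, so only the own-variance terms attenuate.
True-score variance = [0.67 + 0.76] + 0.6 = 1.43 + 0.6 = 2.03.
Reliability = 2.03 / 2.6 = 0.781.

0.781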